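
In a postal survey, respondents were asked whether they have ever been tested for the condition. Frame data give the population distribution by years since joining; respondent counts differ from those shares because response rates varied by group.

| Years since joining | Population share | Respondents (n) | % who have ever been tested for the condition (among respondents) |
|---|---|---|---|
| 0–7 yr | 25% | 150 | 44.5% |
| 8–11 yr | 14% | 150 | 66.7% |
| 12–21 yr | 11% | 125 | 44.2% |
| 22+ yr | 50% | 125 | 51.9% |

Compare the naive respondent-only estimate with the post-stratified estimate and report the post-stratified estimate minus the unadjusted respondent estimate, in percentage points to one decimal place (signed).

Naive respondent-only estimate (weights = respondent counts):
  (150/550)×44.5 + (150/550)×66.7 + (125/550)×44.2 + (125/550)×51.9 = 52.1682%
Reweighting by population years since joining shares:
  0.25×44.5 + 0.14×66.7 + 0.11×44.2 + 0.5×51.9 = 51.275%
Difference = 51.275 − 52.1682 = -0.8932 pp.

-0.9 percentage points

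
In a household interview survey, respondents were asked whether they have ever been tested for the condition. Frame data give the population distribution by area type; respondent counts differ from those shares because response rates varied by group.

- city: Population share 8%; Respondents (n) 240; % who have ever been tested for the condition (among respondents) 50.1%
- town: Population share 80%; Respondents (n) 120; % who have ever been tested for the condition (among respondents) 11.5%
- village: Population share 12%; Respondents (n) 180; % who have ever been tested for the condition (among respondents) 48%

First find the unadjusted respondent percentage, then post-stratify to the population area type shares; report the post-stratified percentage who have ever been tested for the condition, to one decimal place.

19.0%

Unadjusted (pooled respondent) estimate weights by respondent counts:
  (240/540)×50.1 + (120/540)×11.5 + (180/540)×48 = 40.8222%
Post-stratified estimate weights by population shares:
  0.08×50.1 + 0.8×11.5 + 0.12×48 = 18.968%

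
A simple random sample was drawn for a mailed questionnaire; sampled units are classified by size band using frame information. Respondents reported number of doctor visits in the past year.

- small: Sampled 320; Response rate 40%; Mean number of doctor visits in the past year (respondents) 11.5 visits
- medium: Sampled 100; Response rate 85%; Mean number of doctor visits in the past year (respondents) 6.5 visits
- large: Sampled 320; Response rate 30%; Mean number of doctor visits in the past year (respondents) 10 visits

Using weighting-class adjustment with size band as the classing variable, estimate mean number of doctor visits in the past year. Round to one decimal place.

10.2

Inverse-response-rate weighting restores each class to its sampled count, so class totals weight by n_sampled:
  small: 320 × 11.5 = 3680
  medium: 100 × 6.5 = 650
  large: 320 × 10 = 3200
Adjusted estimate = 7530 / 740 = 10.1757 → 10.2.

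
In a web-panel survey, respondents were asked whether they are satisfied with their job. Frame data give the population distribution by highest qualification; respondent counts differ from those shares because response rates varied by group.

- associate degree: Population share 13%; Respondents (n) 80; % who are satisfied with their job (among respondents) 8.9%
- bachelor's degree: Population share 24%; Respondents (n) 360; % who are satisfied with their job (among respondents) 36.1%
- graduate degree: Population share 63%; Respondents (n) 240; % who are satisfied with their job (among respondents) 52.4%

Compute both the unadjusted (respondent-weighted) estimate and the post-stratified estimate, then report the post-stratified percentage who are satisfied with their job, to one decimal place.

Naive respondent-only estimate (weights = respondent counts):
  (80/680)×8.9 + (360/680)×36.1 + (240/680)×52.4 = 38.6529%
Post-stratified estimate weights by population shares:
  0.13×8.9 + 0.24×36.1 + 0.63×52.4 = 42.833%

42.8%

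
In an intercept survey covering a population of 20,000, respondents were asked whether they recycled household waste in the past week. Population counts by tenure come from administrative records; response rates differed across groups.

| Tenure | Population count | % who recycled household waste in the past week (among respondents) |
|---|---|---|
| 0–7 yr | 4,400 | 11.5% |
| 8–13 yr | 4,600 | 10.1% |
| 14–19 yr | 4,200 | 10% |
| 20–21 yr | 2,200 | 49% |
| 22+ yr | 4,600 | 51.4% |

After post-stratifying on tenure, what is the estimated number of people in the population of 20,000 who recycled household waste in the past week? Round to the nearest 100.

4,800

Each cell contributes its population count × the respondent rate:
  0–7 yr: 4,400 × 11.5% = 506
  8–13 yr: 4,600 × 10.1% = 464.6
  14–19 yr: 4,200 × 10% = 420
  20–21 yr: 2,200 × 49% = 1078
  22+ yr: 4,600 × 51.4% = 2364.4
Estimated total = 4833 → 4,800.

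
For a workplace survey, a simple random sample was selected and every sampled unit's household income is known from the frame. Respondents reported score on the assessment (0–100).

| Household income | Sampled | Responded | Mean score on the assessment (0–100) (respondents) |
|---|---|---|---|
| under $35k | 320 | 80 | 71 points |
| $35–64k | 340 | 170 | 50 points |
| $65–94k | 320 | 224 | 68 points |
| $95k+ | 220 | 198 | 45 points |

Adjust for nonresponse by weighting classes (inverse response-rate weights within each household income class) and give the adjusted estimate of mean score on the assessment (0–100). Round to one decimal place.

59.5

Response rates by class: under $35k 80/320 = 25%, $35–64k 170/340 = 50%, $65–94k 224/320 = 70%, $95k+ 198/220 = 90%.
Each respondent's weight = sampled/responded in their class; summing within a class gives n_sampled, so:
  under $35k: 320 × 71 = 22,720
  $35–64k: 340 × 50 = 17,000
  $65–94k: 320 × 68 = 21,760
  $95k+: 220 × 45 = 9900
Adjusted estimate = 71,380 / 1,200 = 59.4833 → 59.5.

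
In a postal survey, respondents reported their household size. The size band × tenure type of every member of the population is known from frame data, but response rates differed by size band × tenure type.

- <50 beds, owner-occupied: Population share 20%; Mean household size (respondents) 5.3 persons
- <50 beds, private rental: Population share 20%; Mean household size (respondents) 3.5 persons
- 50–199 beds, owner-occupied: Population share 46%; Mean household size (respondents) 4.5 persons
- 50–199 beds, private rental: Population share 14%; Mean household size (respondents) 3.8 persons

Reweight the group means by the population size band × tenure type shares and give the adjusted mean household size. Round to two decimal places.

Weight each group's respondent value by its population share:
  <50 beds, owner-occupied: 0.2 × 5.3 = 1.06
  <50 beds, private rental: 0.2 × 3.5 = 0.7
  50–199 beds, owner-occupied: 0.46 × 4.5 = 2.07
  50–199 beds, private rental: 0.14 × 3.8 = 0.532
Post-stratified estimate = 4.362 → 4.36.

4.36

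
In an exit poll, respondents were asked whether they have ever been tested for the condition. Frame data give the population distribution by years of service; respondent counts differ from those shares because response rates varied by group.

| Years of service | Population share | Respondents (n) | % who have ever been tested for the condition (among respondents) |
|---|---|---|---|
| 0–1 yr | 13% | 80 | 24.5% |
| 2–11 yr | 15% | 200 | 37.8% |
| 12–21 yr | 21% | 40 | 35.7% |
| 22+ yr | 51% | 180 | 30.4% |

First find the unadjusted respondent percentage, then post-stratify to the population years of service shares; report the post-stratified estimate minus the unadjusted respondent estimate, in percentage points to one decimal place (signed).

-1.0 percentage points

Without adjustment, the pooled respondent share is:
  (80/500)×24.5 + (200/500)×37.8 + (40/500)×35.7 + (180/500)×30.4 = 32.84%
Post-stratified estimate weights by population shares:
  0.13×24.5 + 0.15×37.8 + 0.21×35.7 + 0.51×30.4 = 31.856%
Difference = 31.856 − 32.84 = -0.984 pp.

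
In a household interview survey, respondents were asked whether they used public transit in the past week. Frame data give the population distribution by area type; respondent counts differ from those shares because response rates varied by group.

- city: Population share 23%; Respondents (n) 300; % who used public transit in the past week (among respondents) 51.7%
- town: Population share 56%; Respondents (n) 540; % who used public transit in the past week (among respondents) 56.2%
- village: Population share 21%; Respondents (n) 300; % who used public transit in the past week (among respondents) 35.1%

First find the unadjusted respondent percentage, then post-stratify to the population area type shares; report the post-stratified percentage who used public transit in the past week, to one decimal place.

Without adjustment, the pooled respondent share is:
  (300/1140)×51.7 + (540/1140)×56.2 + (300/1140)×35.1 = 49.4632%
Post-stratified estimate weights by population shares:
  0.23×51.7 + 0.56×56.2 + 0.21×35.1 = 50.734%

50.7%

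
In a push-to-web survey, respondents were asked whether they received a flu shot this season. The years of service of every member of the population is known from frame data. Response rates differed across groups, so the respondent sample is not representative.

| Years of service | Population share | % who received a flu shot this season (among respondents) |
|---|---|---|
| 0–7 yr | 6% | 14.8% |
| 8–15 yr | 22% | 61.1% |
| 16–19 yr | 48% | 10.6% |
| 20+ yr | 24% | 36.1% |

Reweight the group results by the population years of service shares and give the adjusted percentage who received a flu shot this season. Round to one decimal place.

Post-stratification weights by population share, not respondent share:
  0–7 yr: 0.06 × 14.8 = 0.888
  8–15 yr: 0.22 × 61.1 = 13.442
  16–19 yr: 0.48 × 10.6 = 5.088
  20+ yr: 0.24 × 36.1 = 8.664
Post-stratified estimate = 28.082 → 28.1%.

28.1%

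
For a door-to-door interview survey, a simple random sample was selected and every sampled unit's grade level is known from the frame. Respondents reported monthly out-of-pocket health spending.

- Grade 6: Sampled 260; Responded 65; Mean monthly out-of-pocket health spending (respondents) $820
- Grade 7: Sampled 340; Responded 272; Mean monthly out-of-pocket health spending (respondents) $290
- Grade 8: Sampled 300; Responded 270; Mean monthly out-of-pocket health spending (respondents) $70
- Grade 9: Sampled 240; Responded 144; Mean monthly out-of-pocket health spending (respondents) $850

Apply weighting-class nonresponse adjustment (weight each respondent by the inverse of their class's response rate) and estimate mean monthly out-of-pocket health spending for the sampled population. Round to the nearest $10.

$470

Class response rates: Grade 6 65/260 = 25%, Grade 7 272/340 = 80%, Grade 8 270/300 = 90%, Grade 9 144/240 = 60%.
Each respondent's weight = sampled/responded in their class; summing within a class gives n_sampled, so:
  Grade 6: 260 × 820 = 213,200
  Grade 7: 340 × 290 = 98,600
  Grade 8: 300 × 70 = 21,000
  Grade 9: 240 × 850 = 204,000
Adjusted estimate = 536,800 / 1,140 = 470.877 → $470.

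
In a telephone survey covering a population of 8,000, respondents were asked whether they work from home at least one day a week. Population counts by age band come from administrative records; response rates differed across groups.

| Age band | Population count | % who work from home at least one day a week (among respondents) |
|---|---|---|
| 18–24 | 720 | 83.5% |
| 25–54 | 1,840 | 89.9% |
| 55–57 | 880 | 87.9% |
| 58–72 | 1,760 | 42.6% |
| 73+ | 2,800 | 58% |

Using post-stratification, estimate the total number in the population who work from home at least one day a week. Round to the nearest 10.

Apply each group's respondent rate to its population count:
  18–24: 720 × 83.5% = 601.2
  25–54: 1,840 × 89.9% = 1654.16
  55–57: 880 × 87.9% = 773.52
  58–72: 1,760 × 42.6% = 749.76
  73+: 2,800 × 58% = 1624
Estimated total = 5402.64 → 5,400.

5,400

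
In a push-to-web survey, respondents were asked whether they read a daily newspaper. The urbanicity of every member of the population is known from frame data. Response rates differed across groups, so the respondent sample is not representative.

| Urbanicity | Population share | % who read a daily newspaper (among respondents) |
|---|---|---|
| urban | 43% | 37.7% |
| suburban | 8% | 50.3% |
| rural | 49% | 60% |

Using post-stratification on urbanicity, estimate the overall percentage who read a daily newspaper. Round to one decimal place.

Reweight to the known urbanicity distribution:
  urban: 0.43 × 37.7 = 16.211
  suburban: 0.08 × 50.3 = 4.024
  rural: 0.49 × 60 = 29.4
Post-stratified estimate = 49.635 → 49.6%.

49.6%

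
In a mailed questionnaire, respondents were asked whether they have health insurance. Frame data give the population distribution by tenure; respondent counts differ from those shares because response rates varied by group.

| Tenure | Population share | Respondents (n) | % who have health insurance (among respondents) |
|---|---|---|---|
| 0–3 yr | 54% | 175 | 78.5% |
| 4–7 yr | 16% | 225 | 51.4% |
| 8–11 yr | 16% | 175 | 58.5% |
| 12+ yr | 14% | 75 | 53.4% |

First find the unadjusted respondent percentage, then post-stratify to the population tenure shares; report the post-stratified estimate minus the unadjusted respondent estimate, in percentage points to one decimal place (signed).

Unadjusted (pooled respondent) estimate weights by respondent counts:
  (175/650)×78.5 + (225/650)×51.4 + (175/650)×58.5 + (75/650)×53.4 = 60.8385%
Post-stratified estimate weights by population shares:
  0.54×78.5 + 0.16×51.4 + 0.16×58.5 + 0.14×53.4 = 67.45%
Difference = 67.45 − 60.8385 = 6.6115 pp.

+6.6 percentage points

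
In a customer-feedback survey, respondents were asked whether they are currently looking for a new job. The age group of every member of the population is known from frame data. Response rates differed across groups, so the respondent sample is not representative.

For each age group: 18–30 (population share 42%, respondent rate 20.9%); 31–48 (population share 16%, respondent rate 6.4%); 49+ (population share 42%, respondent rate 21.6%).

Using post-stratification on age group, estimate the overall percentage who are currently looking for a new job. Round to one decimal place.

18.9%

Reweight to the known age group distribution:
  18–30: 0.42 × 20.9 = 8.778
  31–48: 0.16 × 6.4 = 1.024
  49+: 0.42 × 21.6 = 9.072
Post-stratified estimate = 18.874 → 18.9%.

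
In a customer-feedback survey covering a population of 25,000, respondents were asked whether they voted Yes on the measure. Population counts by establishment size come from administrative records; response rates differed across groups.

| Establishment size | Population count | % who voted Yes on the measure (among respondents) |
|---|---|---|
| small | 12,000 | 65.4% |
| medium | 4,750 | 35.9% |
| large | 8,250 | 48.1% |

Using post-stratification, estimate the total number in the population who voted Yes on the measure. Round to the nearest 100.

13,500

Each cell contributes its population count × the respondent rate:
  small: 12,000 × 65.4% = 7848
  medium: 4,750 × 35.9% = 1705.25
  large: 8,250 × 48.1% = 3968.25
Estimated total = 13521.5 → 13,500.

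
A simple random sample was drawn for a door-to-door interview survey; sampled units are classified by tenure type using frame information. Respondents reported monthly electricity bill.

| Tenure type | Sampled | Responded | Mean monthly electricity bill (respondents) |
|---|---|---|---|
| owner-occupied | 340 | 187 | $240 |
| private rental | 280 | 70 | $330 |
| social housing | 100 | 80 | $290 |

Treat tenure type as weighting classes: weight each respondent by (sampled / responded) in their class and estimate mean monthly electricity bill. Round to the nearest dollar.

$282

Class response rates: owner-occupied 187/340 = 55%, private rental 70/280 = 25%, social housing 80/100 = 80%.
Weighting each respondent by the inverse class response rate inflates each class back to its sampled size, so the class weight is n_sampled:
  owner-occupied: 340 × 240 = 81,600
  private rental: 280 × 330 = 92,400
  social housing: 100 × 290 = 29,000
Adjusted estimate = 203,000 / 720 = 281.944 → $282.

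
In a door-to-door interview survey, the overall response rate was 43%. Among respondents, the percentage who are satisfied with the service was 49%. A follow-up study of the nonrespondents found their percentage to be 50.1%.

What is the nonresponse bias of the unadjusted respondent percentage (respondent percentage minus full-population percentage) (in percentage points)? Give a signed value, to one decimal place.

-0.6 percentage points

Nonresponse fraction = 1 − 0.43 = 0.57.
Bias = (nonresponse fraction) × (respondent percentage − nonrespondent percentage)
     = 0.57 × (49 − 50.1) = 0.57 × -1.1 = -0.627.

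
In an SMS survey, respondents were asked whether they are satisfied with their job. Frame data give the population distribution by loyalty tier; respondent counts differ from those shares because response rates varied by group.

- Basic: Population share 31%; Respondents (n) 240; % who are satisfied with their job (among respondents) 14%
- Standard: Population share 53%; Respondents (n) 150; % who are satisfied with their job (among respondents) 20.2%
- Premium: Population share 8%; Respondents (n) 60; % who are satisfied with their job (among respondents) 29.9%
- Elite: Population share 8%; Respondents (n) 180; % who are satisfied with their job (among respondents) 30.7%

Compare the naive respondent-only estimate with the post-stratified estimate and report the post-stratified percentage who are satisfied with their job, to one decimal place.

19.9%

Naive respondent-only estimate (weights = respondent counts):
  (240/630)×14 + (150/630)×20.2 + (60/630)×29.9 + (180/630)×30.7 = 21.7619%
Post-stratified estimate weights by population shares:
  0.31×14 + 0.53×20.2 + 0.08×29.9 + 0.08×30.7 = 19.894%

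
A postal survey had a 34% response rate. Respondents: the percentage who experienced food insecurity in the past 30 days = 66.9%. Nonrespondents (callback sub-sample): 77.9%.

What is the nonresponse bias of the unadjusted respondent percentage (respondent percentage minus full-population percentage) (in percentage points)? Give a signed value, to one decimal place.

Nonresponse fraction = 1 − 0.34 = 0.66.
Bias = (nonresponse fraction) × (respondent percentage − nonrespondent percentage)
     = 0.66 × (66.9 − 77.9) = 0.66 × -11 = -7.26.

-7.3 percentage points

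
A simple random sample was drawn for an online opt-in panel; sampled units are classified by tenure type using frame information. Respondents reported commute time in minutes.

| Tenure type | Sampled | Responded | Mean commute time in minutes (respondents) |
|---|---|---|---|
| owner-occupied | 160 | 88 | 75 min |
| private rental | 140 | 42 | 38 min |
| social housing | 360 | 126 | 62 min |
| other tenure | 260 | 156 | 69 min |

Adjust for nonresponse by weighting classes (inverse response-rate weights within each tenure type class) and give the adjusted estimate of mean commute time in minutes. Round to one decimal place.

62.6

Class response rates: owner-occupied 88/160 = 55%, private rental 42/140 = 30%, social housing 126/360 = 35%, other tenure 156/260 = 60%.
With weight = n_sampled/n_responded per class, the weighted class total is n_sampled:
  owner-occupied: 160 × 75 = 12,000
  private rental: 140 × 38 = 5320
  social housing: 360 × 62 = 22,320
  other tenure: 260 × 69 = 17,940
Adjusted estimate = 57,580 / 920 = 62.587 → 62.6.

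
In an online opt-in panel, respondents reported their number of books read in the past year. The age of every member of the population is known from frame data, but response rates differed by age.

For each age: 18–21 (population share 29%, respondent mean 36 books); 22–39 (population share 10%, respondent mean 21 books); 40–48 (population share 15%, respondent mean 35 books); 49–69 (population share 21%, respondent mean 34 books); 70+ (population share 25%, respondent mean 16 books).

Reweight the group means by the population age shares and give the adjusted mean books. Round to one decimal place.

28.9

Weight each group's respondent value by its population share:
  18–21: 0.29 × 36 = 10.44
  22–39: 0.1 × 21 = 2.1
  40–48: 0.15 × 35 = 5.25
  49–69: 0.21 × 34 = 7.14
  70+: 0.25 × 16 = 4
Post-stratified estimate = 28.93 → 28.9.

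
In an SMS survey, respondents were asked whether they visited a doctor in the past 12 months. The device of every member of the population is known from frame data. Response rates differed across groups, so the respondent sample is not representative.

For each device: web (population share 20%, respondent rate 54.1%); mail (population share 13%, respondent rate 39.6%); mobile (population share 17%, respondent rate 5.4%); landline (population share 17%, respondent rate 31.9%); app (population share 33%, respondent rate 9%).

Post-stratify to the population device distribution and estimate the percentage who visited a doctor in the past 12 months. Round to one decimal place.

Post-stratification weights by population share, not respondent share:
  web: 0.2 × 54.1 = 10.82
  mail: 0.13 × 39.6 = 5.148
  mobile: 0.17 × 5.4 = 0.918
  landline: 0.17 × 31.9 = 5.423
  app: 0.33 × 9 = 2.97
Post-stratified estimate = 25.279 → 25.3%.

25.3%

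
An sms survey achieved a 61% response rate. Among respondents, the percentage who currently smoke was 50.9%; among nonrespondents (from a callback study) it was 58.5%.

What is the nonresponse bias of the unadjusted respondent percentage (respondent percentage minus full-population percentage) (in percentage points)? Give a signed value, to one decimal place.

-3.0 percentage points

Nonresponse fraction = 1 − 0.61 = 0.39.
Bias = (nonresponse fraction) × (respondent percentage − nonrespondent percentage)
     = 0.39 × (50.9 − 58.5) = 0.39 × -7.6 = -2.964.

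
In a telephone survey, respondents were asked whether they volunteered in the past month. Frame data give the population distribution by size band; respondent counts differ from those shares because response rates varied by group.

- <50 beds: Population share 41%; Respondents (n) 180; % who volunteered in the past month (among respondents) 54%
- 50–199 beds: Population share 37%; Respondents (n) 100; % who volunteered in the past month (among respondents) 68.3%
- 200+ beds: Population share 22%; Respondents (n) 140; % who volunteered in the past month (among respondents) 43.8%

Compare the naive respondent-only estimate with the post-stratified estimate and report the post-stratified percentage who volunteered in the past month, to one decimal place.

57.0%

Without adjustment, the pooled respondent share is:
  (180/420)×54 + (100/420)×68.3 + (140/420)×43.8 = 54.0048%
Reweighting by population size band shares:
  0.41×54 + 0.37×68.3 + 0.22×43.8 = 57.047%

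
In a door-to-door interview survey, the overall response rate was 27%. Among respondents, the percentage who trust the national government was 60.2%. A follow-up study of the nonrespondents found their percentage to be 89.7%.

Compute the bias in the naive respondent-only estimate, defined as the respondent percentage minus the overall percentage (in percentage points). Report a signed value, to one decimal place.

-21.5 percentage points

Nonresponse fraction = 1 − 0.27 = 0.73.
Bias = (nonresponse fraction) × (respondent percentage − nonrespondent percentage)
     = 0.73 × (60.2 − 89.7) = 0.73 × -29.5 = -21.535.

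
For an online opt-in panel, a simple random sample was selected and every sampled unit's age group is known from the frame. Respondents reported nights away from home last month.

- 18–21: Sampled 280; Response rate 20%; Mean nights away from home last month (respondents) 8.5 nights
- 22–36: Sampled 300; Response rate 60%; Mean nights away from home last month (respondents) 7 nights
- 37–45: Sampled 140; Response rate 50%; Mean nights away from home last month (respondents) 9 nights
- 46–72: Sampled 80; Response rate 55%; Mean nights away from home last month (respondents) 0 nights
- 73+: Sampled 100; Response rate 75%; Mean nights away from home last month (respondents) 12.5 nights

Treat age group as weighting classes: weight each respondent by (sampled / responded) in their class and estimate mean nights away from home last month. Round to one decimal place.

Inverse-response-rate weighting restores each class to its sampled count, so class totals weight by n_sampled:
  18–21: 280 × 8.5 = 2380
  22–36: 300 × 7 = 2100
  37–45: 140 × 9 = 1260
  46–72: 80 × 0 = 0
  73+: 100 × 12.5 = 1250
Adjusted estimate = 6990 / 900 = 7.76667 → 7.8.

7.8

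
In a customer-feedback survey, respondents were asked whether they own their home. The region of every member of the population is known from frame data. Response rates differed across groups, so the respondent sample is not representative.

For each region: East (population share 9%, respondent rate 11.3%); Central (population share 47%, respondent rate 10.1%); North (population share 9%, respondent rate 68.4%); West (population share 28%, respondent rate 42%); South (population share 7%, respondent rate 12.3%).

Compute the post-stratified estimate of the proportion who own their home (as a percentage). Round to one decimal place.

Reweight to the known region distribution:
  East: 0.09 × 11.3 = 1.017
  Central: 0.47 × 10.1 = 4.747
  North: 0.09 × 68.4 = 6.156
  West: 0.28 × 42 = 11.76
  South: 0.07 × 12.3 = 0.861
Post-stratified estimate = 24.541 → 24.5%.

24.5%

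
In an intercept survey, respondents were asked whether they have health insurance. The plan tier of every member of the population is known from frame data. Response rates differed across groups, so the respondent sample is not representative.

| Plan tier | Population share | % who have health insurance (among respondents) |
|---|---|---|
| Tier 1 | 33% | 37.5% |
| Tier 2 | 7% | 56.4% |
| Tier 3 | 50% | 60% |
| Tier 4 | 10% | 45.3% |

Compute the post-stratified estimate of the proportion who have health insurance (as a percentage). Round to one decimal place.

Weight each group's respondent value by its population share:
  Tier 1: 0.33 × 37.5 = 12.375
  Tier 2: 0.07 × 56.4 = 3.948
  Tier 3: 0.5 × 60 = 30
  Tier 4: 0.1 × 45.3 = 4.53
Post-stratified estimate = 50.853 → 50.9%.

50.9%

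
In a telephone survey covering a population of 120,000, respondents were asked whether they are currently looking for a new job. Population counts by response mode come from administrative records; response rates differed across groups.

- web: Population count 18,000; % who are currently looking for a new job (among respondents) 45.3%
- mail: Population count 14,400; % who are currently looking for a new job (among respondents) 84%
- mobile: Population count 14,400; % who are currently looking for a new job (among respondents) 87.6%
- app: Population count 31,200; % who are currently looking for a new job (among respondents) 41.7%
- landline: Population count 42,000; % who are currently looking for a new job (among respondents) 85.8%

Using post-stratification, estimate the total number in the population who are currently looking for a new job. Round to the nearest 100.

81,900

Each cell contributes its population count × the respondent rate:
  web: 18,000 × 45.3% = 8154
  mail: 14,400 × 84% = 12,096
  mobile: 14,400 × 87.6% = 12614.4
  app: 31,200 × 41.7% = 13010.4
  landline: 42,000 × 85.8% = 36,036
Estimated total = 81910.8 → 81,900.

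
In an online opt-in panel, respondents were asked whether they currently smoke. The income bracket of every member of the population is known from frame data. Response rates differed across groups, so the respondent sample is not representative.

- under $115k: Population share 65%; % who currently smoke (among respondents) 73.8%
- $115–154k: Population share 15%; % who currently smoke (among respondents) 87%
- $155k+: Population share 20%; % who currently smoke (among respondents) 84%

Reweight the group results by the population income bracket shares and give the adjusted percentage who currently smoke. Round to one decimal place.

77.8%

Each cell contributes population-share × respondent value:
  under $115k: 0.65 × 73.8 = 47.97
  $115–154k: 0.15 × 87 = 13.05
  $155k+: 0.2 × 84 = 16.8
Post-stratified estimate = 77.82 → 77.8%.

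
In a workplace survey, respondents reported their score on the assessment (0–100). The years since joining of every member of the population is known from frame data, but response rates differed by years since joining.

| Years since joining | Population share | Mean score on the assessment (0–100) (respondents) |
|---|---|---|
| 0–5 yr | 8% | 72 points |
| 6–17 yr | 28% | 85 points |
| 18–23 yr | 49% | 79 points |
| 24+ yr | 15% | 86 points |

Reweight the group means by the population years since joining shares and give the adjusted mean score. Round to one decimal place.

81.2

Reweight to the known years since joining distribution:
  0–5 yr: 0.08 × 72 = 5.76
  6–17 yr: 0.28 × 85 = 23.8
  18–23 yr: 0.49 × 79 = 38.71
  24+ yr: 0.15 × 86 = 12.9
Post-stratified estimate = 81.17 → 81.2.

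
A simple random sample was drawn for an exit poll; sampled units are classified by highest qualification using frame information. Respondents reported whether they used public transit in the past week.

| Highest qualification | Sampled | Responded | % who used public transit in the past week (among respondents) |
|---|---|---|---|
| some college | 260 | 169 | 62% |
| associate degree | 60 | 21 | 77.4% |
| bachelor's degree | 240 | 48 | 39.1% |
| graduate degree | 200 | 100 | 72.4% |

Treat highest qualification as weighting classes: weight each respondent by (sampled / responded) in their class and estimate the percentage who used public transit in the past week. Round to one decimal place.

Response rates by class: some college 169/260 = 65%, associate degree 21/60 = 35%, bachelor's degree 48/240 = 20%, graduate degree 100/200 = 50%.
With weight = n_sampled/n_responded per class, the weighted class total is n_sampled:
  some college: 260 × 62 = 16,120
  associate degree: 60 × 77.4 = 4644
  bachelor's degree: 240 × 39.1 = 9384
  graduate degree: 200 × 72.4 = 14480
Adjusted estimate = 44,628 / 760 = 58.7211 → 58.7%.

58.7%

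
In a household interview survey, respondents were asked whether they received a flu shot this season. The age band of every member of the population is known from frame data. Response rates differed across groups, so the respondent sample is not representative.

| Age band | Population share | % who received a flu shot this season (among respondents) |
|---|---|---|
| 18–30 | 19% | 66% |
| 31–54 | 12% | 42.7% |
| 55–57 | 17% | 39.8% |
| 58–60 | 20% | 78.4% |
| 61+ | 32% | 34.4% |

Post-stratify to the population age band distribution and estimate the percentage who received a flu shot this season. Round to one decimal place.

51.1%

Reweight to the known age band distribution:
  18–30: 0.19 × 66 = 12.54
  31–54: 0.12 × 42.7 = 5.124
  55–57: 0.17 × 39.8 = 6.766
  58–60: 0.2 × 78.4 = 15.68
  61+: 0.32 × 34.4 = 11.008
Post-stratified estimate = 51.118 → 51.1%.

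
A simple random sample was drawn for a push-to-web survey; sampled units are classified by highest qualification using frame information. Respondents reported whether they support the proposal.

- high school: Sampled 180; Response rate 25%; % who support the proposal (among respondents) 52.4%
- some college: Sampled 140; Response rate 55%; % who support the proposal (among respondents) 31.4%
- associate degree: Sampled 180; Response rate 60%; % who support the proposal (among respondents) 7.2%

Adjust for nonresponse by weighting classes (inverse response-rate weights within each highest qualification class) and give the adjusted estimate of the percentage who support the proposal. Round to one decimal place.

30.2%

Each respondent's weight = sampled/responded in their class; summing within a class gives n_sampled, so:
  high school: 180 × 52.4 = 9432
  some college: 140 × 31.4 = 4396
  associate degree: 180 × 7.2 = 1296
Adjusted estimate = 15,124 / 500 = 30.248 → 30.2%.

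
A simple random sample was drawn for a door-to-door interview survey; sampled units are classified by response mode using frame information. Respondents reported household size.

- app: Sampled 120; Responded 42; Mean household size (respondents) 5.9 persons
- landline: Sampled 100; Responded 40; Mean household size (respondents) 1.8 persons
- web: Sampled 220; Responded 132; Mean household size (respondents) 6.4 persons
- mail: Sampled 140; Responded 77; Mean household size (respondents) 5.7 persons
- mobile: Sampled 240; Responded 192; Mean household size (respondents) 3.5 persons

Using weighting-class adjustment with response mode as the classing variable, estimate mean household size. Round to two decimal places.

Response rates by class: app 42/120 = 35%, landline 40/100 = 40%, web 132/220 = 60%, mail 77/140 = 55%, mobile 192/240 = 80%.
Inverse-response-rate weighting restores each class to its sampled count, so class totals weight by n_sampled:
  app: 120 × 5.9 = 708
  landline: 100 × 1.8 = 180
  web: 220 × 6.4 = 1408
  mail: 140 × 5.7 = 798
  mobile: 240 × 3.5 = 840
Adjusted estimate = 3934 / 820 = 4.79756 → 4.80.

4.80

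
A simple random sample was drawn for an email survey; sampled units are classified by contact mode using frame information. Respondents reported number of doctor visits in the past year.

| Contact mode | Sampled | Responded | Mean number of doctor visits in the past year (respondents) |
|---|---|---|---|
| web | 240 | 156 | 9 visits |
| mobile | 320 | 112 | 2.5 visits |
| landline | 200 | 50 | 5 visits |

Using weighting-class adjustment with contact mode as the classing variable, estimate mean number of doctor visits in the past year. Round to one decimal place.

5.2

Response rates by class: web 156/240 = 65%, mobile 112/320 = 35%, landline 50/200 = 25%.
With weight = n_sampled/n_responded per class, the weighted class total is n_sampled:
  web: 240 × 9 = 2160
  mobile: 320 × 2.5 = 800
  landline: 200 × 5 = 1000
Adjusted estimate = 3960 / 760 = 5.21053 → 5.2.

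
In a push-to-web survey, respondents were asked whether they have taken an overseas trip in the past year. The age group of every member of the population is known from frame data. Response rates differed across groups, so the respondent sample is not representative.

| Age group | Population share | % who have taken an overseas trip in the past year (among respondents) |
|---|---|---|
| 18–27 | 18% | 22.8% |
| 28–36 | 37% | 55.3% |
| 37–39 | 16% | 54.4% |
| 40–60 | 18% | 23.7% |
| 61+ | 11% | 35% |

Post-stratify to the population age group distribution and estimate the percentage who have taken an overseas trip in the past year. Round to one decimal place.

Post-stratification weights by population share, not respondent share:
  18–27: 0.18 × 22.8 = 4.104
  28–36: 0.37 × 55.3 = 20.461
  37–39: 0.16 × 54.4 = 8.704
  40–60: 0.18 × 23.7 = 4.266
  61+: 0.11 × 35 = 3.85
Post-stratified estimate = 41.385 → 41.4%.

41.4%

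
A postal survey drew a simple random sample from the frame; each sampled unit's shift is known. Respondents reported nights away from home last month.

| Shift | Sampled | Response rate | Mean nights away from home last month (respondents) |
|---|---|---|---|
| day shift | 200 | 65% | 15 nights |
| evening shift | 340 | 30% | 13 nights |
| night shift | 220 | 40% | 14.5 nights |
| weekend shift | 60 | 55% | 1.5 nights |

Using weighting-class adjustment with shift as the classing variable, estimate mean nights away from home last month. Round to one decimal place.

Weighting each respondent by the inverse class response rate inflates each class back to its sampled size, so the class weight is n_sampled:
  day shift: 200 × 15 = 3000
  evening shift: 340 × 13 = 4420
  night shift: 220 × 14.5 = 3190
  weekend shift: 60 × 1.5 = 90
Adjusted estimate = 10,700 / 820 = 13.0488 → 13.0.

13.0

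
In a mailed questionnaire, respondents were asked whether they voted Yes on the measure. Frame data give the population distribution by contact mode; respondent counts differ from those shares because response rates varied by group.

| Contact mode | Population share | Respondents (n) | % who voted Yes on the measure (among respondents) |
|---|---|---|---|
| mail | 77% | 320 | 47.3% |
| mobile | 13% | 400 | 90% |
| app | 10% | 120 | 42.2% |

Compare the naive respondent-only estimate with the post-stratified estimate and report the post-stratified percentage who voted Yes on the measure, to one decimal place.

52.3%

Naive respondent-only estimate (weights = respondent counts):
  (320/840)×47.3 + (400/840)×90 + (120/840)×42.2 = 66.9048%
Post-stratifying to population shares instead:
  0.77×47.3 + 0.13×90 + 0.1×42.2 = 52.341%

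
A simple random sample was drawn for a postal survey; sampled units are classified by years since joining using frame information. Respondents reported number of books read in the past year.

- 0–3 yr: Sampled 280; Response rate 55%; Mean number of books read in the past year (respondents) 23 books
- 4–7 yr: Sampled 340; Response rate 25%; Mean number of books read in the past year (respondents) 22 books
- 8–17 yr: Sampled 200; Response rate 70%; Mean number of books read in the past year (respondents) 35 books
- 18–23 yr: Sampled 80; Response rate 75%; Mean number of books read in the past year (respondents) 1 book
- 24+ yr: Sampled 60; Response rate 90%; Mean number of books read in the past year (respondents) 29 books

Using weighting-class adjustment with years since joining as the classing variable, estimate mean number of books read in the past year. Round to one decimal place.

23.7

Each respondent's weight = sampled/responded in their class; summing within a class gives n_sampled, so:
  0–3 yr: 280 × 23 = 6440
  4–7 yr: 340 × 22 = 7480
  8–17 yr: 200 × 35 = 7000
  18–23 yr: 80 × 1 = 80
  24+ yr: 60 × 29 = 1740
Adjusted estimate = 22,740 / 960 = 23.6875 → 23.7.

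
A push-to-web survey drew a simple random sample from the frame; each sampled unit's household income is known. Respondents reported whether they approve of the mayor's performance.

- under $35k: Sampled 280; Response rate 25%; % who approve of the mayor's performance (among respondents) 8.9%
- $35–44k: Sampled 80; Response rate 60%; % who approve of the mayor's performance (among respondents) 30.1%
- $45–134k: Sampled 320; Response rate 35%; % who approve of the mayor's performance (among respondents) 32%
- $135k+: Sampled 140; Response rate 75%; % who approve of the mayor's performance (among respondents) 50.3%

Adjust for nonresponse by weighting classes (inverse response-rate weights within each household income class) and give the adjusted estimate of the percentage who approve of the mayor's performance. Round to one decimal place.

Weighting each respondent by the inverse class response rate inflates each class back to its sampled size, so the class weight is n_sampled:
  under $35k: 280 × 8.9 = 2492
  $35–44k: 80 × 30.1 = 2408
  $45–134k: 320 × 32 = 10,240
  $135k+: 140 × 50.3 = 7042
Adjusted estimate = 22,182 / 820 = 27.0512 → 27.1%.

27.1%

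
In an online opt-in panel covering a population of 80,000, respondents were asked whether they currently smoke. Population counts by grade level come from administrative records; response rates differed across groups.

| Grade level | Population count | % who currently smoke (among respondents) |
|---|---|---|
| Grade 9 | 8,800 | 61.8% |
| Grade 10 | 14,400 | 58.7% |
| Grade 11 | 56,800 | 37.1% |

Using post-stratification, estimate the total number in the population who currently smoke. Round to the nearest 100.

Apply each group's respondent rate to its population count:
  Grade 9: 8,800 × 61.8% = 5438.4
  Grade 10: 14,400 × 58.7% = 8452.8
  Grade 11: 56,800 × 37.1% = 21072.8
Estimated total = 34,964 → 35,000.

35,000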